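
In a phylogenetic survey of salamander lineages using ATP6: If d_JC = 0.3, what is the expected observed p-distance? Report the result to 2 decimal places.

0.25

p = (3/4)(1 − e^(−4d/3)) = 0.75 × (1 − e^(-0.4)) = 0.75 × (1 − 0.670320) = 0.247260.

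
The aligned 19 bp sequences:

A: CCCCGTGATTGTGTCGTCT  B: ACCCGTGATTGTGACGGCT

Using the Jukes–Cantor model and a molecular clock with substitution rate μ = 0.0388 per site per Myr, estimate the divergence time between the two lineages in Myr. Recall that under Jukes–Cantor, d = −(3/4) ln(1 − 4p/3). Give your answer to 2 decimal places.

2.28

The sequences differ at 3 of 19 sites (1, 14, 17), so p = 3/19 ≈ 0.157895.
d = −(3/4) ln(1 − 4p/3) = −0.75 ln(1 − 0.210527) = −0.75 ln(0.789473)
  = −0.75 × (-0.236390) = 0.177293 substitutions/site.
Under a molecular clock d = 2μt, so t = d/(2μ) = 0.177293 / (2 × 0.0388) = 2.28 Myr.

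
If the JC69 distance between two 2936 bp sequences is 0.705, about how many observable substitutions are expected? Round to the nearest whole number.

Invert JC69: p = (3/4)(1 − e^(−4d/3)) = 0.75 × (1 − e^(-0.94)) = 0.75 × (1 − 0.390628) = 0.457029.
Expected differing sites = pL ≈ 0.457029 × 2936 = 1341.837144 ≈ 1342.

1342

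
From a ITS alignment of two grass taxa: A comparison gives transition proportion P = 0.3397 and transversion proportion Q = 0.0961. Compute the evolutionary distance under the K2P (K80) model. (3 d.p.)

0.800

Under the Kimura two-parameter model, d = −½ ln(1 − 2P − Q) − ¼ ln(1 − 2Q).
1 − 2P − Q = 0.2245, giving −½ ln(0.2245) = 0.746940.
1 − 2Q = 0.8078, giving −¼ ln(0.8078) = 0.053360.
d = 0.746940 + 0.053360 = 0.800300.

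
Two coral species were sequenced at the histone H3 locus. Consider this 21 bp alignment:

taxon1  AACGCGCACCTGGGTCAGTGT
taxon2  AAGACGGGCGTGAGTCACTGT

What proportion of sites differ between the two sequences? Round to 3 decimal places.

The sequences differ at 7 of 21 positions (sites 3, 4, 7, 8, 10, 13, 18).
p = 7/21 = 0.333333… ≈ 0.333 (to 3 d.p.).

0.333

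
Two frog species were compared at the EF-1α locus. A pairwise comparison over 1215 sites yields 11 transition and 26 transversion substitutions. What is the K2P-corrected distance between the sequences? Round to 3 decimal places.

0.031

P = 11/1215 ≈ 0.009053 and Q = 26/1215 ≈ 0.021399.
Under the Kimura two-parameter model, d = −½ ln(1 − 2P − Q) − ¼ ln(1 − 2Q).
1 − 2P − Q = 0.960495, giving −½ ln(0.960495) = 0.020153.
1 − 2Q = 0.957202, giving −¼ ln(0.957202) = 0.010935.
d = 0.020153 + 0.010935 = 0.031088.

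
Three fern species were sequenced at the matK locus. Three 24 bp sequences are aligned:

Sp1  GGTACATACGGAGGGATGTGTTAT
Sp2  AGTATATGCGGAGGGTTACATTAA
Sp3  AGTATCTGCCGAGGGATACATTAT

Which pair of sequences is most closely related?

Sp2 and Sp3

Sp1–Sp2: 8/24 differ, p = 0.333, d = 0.441.
Sp1–Sp3: 8/24 differ, p = 0.333, d = 0.441.
Sp2–Sp3: 4/24 differ, p = 0.167, d = 0.188.
The smallest distance is between Sp2 and Sp3.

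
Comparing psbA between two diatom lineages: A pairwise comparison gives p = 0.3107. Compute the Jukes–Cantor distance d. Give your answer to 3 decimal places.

d = −(3/4) ln(1 − 4p/3) = −0.75 ln(1 − 0.414267) = −0.75 ln(0.585733)
  = −0.75 × (-0.534891) = 0.401168 substitutions/site.

0.401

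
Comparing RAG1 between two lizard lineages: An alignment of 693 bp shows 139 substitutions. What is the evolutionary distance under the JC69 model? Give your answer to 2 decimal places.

0.23

p = 139/693 ≈ 0.200577.
d = −(3/4) ln(1 − 4p/3) = −0.75 ln(1 − 0.267436) = −0.75 ln(0.732564)
  = −0.75 × (-0.311205) = 0.233404 substitutions/site.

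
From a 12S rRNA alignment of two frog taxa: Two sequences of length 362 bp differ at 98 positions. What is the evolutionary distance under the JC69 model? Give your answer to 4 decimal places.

p = 98/362 ≈ 0.270718.
d = −(3/4) ln(1 − 4p/3) = −0.75 ln(1 − 0.360957) = −0.75 ln(0.639043)
  = −0.75 × (-0.447784) = 0.335838 substitutions/site.

0.3358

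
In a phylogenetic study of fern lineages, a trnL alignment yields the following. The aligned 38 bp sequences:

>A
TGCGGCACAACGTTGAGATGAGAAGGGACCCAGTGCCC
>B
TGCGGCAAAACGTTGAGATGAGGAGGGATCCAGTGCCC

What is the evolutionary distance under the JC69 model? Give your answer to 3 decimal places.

0.083

The sequences differ at 3 of 38 sites (8, 23, 29), so p = 3/38 ≈ 0.078947.
d = −(3/4) ln(1 − 4p/3) = −0.75 ln(1 − 0.105263) = −0.75 ln(0.894737)
  = −0.75 × (-0.111225) = 0.083419 substitutions/site.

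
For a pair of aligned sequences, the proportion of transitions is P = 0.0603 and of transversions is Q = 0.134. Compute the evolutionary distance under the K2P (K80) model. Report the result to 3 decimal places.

Under the Kimura two-parameter model, d = −½ ln(1 − 2P − Q) − ¼ ln(1 − 2Q).
1 − 2P − Q = 0.7454, giving −½ ln(0.7454) = 0.146917.
1 − 2Q = 0.732, giving −¼ ln(0.732) = 0.077994.
d = 0.146917 + 0.077994 = 0.224911.

0.225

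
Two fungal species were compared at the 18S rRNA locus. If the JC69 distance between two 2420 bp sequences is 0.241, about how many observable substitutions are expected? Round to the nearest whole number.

499

Invert JC69: p = (3/4)(1 − e^(−4d/3)) = 0.75 × (1 − e^(-0.321333)) = 0.75 × (1 − 0.725182) = 0.206114.
Expected differing sites = pL ≈ 0.206114 × 2420 = 498.79588 ≈ 499.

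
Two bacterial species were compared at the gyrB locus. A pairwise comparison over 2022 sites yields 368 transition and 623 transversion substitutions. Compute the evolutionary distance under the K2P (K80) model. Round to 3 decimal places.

P = 368/2022 ≈ 0.181998 and Q = 623/2022 ≈ 0.308111.
Under the Kimura two-parameter model, d = −½ ln(1 − 2P − Q) − ¼ ln(1 − 2Q).
1 − 2P − Q = 0.327893, giving −½ ln(0.327893) = 0.557534.
1 − 2Q = 0.383778, giving −¼ ln(0.383778) = 0.239423.
d = 0.557534 + 0.239423 = 0.796957.

0.797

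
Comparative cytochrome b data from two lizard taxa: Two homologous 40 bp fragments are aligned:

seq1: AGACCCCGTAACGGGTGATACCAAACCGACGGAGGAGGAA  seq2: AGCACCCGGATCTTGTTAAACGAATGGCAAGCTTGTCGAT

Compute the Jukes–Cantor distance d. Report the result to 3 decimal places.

0.824

The sequences differ at 20 of 40 sites, so p = 20/40 = 0.5.
d = −(3/4) ln(1 − 4p/3) = −0.75 ln(1 − 0.666667) = −0.75 ln(0.333333)
  = −0.75 × (-1.098613) = 0.823960 substitutions/site.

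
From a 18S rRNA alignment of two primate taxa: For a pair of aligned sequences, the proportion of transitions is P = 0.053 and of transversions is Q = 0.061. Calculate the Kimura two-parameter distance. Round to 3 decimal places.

0.124

Under the Kimura two-parameter model, d = −½ ln(1 − 2P − Q) − ¼ ln(1 − 2Q).
1 − 2P − Q = 0.833, giving −½ ln(0.833) = 0.091361.
1 − 2Q = 0.878, giving −¼ ln(0.878) = 0.032527.
d = 0.091361 + 0.032527 = 0.123888.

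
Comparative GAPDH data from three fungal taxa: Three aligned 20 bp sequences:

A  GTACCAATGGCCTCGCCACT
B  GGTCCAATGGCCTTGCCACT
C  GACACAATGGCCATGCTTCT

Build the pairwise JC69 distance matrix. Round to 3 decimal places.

A–B: 3/20 sites differ → p = 0.15, d = −0.75 ln(1 − 0.2) = 0.167358 ≈ 0.167.
A–C: 7/20 sites differ → p = 0.35, d = −0.75 ln(1 − 0.466667) = 0.471457 ≈ 0.471.
B–C: 6/20 sites differ → p = 0.3, d = −0.75 ln(1 − 0.4) = 0.383119 ≈ 0.383.

d(A,B) = 0.167, d(A,C) = 0.471, d(B,C) = 0.383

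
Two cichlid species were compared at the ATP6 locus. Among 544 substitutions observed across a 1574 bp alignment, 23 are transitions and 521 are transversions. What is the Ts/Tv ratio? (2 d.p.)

R = 23/521 = 0.044145… ≈ 0.04 (to 2 d.p.).

0.04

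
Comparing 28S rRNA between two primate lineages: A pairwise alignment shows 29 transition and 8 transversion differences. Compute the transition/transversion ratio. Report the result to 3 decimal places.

3.625

R = 29/8 = 3.625.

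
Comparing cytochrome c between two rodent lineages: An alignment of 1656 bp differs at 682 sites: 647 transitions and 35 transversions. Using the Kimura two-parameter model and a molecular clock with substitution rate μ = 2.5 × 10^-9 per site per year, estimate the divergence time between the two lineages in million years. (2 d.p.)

164.38

P = 647/1656 ≈ 0.3907 and Q = 35/1656 ≈ 0.021135.
Under the Kimura two-parameter model, d = −½ ln(1 − 2P − Q) − ¼ ln(1 − 2Q).
1 − 2P − Q = 0.197465, giving −½ ln(0.197465) = 0.811097.
1 − 2Q = 0.95773, giving −¼ ln(0.95773) = 0.010797.
d = 0.811097 + 0.010797 = 0.821894.
Under a molecular clock d = 2μt, so t = d/(2μ) = 0.821894 / (2 × 2.5 × 10^-9) = 164.38 million years.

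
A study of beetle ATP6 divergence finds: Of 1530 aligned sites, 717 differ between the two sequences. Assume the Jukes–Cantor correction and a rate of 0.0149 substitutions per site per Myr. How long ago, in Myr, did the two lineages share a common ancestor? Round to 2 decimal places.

p = 717/1530 ≈ 0.468627.
d = −(3/4) ln(1 − 4p/3) = −0.75 ln(1 − 0.624836) = −0.75 ln(0.375164)
  = −0.75 × (-0.980392) = 0.735294 substitutions/site.
Under a molecular clock d = 2μt, so t = d/(2μ) = 0.735294 / (2 × 0.0149) = 24.67 Myr.

24.67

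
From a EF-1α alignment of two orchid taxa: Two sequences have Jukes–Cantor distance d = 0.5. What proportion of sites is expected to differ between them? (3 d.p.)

p = (3/4)(1 − e^(−4d/3)) = 0.75 × (1 − e^(-0.666667)) = 0.75 × (1 − 0.513417) = 0.364937.

0.365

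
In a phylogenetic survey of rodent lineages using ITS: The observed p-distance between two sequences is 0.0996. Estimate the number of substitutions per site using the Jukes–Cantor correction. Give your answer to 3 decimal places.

0.107

d = −(3/4) ln(1 − 4p/3) = −0.75 ln(1 − 0.1328) = −0.75 ln(0.8672)
  = −0.75 × (-0.142486) = 0.106865 substitutions/site.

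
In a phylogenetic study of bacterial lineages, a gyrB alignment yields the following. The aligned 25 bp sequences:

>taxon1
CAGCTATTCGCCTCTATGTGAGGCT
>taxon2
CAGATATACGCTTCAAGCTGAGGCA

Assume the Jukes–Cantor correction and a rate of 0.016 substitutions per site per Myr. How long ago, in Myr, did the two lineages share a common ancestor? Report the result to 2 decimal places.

10.95

The sequences differ at 7 of 25 sites (4, 8, 12, 15, 17, 18, 25), so p = 7/25 = 0.28.
d = −(3/4) ln(1 − 4p/3) = −0.75 ln(1 − 0.373333) = −0.75 ln(0.626667)
  = −0.75 × (-0.467340) = 0.350505 substitutions/site.
Under a molecular clock d = 2μt, so t = d/(2μ) = 0.350505 / (2 × 0.016) = 10.95 Myr.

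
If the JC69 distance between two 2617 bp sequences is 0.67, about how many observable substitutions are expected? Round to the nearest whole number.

Invert JC69: p = (3/4)(1 − e^(−4d/3)) = 0.75 × (1 − e^(-0.893333)) = 0.75 × (1 − 0.409289) = 0.443033.
Expected differing sites = pL ≈ 0.443033 × 2617 = 1159.417361 ≈ 1159.

1159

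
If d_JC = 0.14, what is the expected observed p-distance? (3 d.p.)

0.128

p = (3/4)(1 − e^(−4d/3)) = 0.75 × (1 − e^(-0.186667)) = 0.75 × (1 − 0.829720) = 0.127710.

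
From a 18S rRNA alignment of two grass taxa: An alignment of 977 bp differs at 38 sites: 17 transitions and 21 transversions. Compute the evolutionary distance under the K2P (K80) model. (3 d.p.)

0.040

P = 17/977 ≈ 0.0174 and Q = 21/977 ≈ 0.021494.
Under the Kimura two-parameter model, d = −½ ln(1 − 2P − Q) − ¼ ln(1 − 2Q).
1 − 2P − Q = 0.943706, giving −½ ln(0.943706) = 0.028970.
1 − 2Q = 0.957012, giving −¼ ln(0.957012) = 0.010985.
d = 0.028970 + 0.010985 = 0.039955.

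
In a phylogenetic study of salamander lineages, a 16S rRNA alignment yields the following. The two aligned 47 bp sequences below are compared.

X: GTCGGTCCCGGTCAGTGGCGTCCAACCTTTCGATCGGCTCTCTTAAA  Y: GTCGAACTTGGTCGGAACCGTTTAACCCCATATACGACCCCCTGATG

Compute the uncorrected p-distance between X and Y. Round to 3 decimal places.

0.489

The sequences differ at 23 of 47 positions.
p = 23/47 = 0.489361… ≈ 0.489 (to 3 d.p.).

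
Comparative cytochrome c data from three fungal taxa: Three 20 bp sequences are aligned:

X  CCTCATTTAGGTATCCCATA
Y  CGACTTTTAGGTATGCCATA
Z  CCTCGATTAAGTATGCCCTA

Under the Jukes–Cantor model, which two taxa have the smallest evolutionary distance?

X and Y

X–Y: 4/20 differ, p = 0.200, d = 0.233.
X–Z: 5/20 differ, p = 0.250, d = 0.304.
Y–Z: 6/20 differ, p = 0.300, d = 0.383.
The smallest distance is between X and Y.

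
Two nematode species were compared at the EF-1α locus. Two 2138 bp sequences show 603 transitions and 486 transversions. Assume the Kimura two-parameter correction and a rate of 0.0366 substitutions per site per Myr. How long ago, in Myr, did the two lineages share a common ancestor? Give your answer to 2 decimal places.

P = 603/2138 ≈ 0.282039 and Q = 486/2138 ≈ 0.227315.
Under the Kimura two-parameter model, d = −½ ln(1 − 2P − Q) − ¼ ln(1 − 2Q).
1 − 2P − Q = 0.208607, giving −½ ln(0.208607) = 0.783652.
1 − 2Q = 0.54537, giving −¼ ln(0.54537) = 0.151573.
d = 0.783652 + 0.151573 = 0.935225.
Under a molecular clock d = 2μt, so t = d/(2μ) = 0.935225 / (2 × 0.0366) = 12.78 Myr.

12.78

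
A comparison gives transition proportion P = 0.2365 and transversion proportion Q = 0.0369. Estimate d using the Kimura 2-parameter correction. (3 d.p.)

Under the Kimura two-parameter model, d = −½ ln(1 − 2P − Q) − ¼ ln(1 − 2Q).
1 − 2P − Q = 0.4901, giving −½ ln(0.4901) = 0.356573.
1 − 2Q = 0.9262, giving −¼ ln(0.9262) = 0.019166.
d = 0.356573 + 0.019166 = 0.375739.

0.376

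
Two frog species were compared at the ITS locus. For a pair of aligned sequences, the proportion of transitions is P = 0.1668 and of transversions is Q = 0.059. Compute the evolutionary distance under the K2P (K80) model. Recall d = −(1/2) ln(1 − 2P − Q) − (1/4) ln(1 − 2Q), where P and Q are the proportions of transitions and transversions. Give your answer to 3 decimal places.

0.281

Under the Kimura two-parameter model, d = −½ ln(1 − 2P − Q) − ¼ ln(1 − 2Q).
1 − 2P − Q = 0.6074, giving −½ ln(0.6074) = 0.249284.
1 − 2Q = 0.882, giving −¼ ln(0.882) = 0.031391.
d = 0.249284 + 0.031391 = 0.280675.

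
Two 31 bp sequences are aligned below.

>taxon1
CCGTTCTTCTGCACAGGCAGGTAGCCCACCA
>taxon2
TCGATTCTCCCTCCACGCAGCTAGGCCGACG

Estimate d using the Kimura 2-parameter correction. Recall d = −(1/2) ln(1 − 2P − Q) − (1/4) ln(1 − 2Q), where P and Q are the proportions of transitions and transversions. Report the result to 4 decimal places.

Of 31 sites, 7 differences are transitions and 7 are transversions, so P = 7/31 ≈ 0.225806 and Q = 7/31 ≈ 0.225806.
Under the Kimura two-parameter model, d = −½ ln(1 − 2P − Q) − ¼ ln(1 − 2Q).
1 − 2P − Q = 0.322582, giving −½ ln(0.322582) = 0.565699.
1 − 2Q = 0.548388, giving −¼ ln(0.548388) = 0.150193.
d = 0.565699 + 0.150193 = 0.715892.

0.7159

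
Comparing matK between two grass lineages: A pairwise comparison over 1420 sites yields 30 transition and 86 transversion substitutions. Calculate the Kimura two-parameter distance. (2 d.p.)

P = 30/1420 ≈ 0.021127 and Q = 86/1420 ≈ 0.060563.
Under the Kimura two-parameter model, d = −½ ln(1 − 2P − Q) − ¼ ln(1 − 2Q).
1 − 2P − Q = 0.897183, giving −½ ln(0.897183) = 0.054248.
1 − 2Q = 0.878874, giving −¼ ln(0.878874) = 0.032278.
d = 0.054248 + 0.032278 = 0.086526.

0.09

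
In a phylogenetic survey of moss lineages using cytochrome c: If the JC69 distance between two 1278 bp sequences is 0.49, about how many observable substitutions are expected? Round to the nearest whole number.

460

Invert JC69: p = (3/4)(1 − e^(−4d/3)) = 0.75 × (1 − e^(-0.653333)) = 0.75 × (1 − 0.520309) = 0.359768.
Expected differing sites = pL ≈ 0.359768 × 1278 = 459.783504 ≈ 460.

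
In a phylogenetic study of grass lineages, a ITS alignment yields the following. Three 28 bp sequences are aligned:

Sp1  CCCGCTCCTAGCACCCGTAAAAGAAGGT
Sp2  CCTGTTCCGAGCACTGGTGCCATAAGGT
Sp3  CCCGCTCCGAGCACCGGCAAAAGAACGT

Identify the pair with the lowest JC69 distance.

Sp1–Sp2: 9/28 differ, p = 0.321, d = 0.420.
Sp1–Sp3: 4/28 differ, p = 0.143, d = 0.158.
Sp2–Sp3: 9/28 differ, p = 0.321, d = 0.420.
The smallest distance is between Sp1 and Sp3.

Sp1 and Sp3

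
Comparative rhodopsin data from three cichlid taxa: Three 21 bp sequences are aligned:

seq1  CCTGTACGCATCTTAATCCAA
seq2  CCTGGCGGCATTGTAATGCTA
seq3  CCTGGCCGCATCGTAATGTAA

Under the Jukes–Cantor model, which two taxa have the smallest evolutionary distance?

seq1–seq2: 7/21 differ, p = 0.333, d = 0.441.
seq1–seq3: 5/21 differ, p = 0.238, d = 0.286.
seq2–seq3: 4/21 differ, p = 0.190, d = 0.220.
The smallest distance is between seq2 and seq3.

seq2 and seq3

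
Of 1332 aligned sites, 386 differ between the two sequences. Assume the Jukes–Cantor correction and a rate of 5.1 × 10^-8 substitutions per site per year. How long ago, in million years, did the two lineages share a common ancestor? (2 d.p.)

p = 386/1332 ≈ 0.28979.
d = −(3/4) ln(1 − 4p/3) = −0.75 ln(1 − 0.386387) = −0.75 ln(0.613613)
  = −0.75 × (-0.488391) = 0.366293 substitutions/site.
Under a molecular clock d = 2μt, so t = d/(2μ) = 0.366293 / (2 × 5.1 × 10^-8) = 3.59 million years.

3.59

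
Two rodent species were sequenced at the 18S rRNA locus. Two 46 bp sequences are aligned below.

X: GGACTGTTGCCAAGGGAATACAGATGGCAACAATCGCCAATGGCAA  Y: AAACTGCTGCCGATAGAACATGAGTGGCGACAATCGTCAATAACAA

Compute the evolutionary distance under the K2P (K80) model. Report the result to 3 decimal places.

0.509

Of 46 sites, 14 differences are transitions and 1 are transversions, so P = 14/46 ≈ 0.304348 and Q = 1/46 ≈ 0.021739.
Under the Kimura two-parameter model, d = −½ ln(1 − 2P − Q) − ¼ ln(1 − 2Q).
1 − 2P − Q = 0.369565, giving −½ ln(0.369565) = 0.497714.
1 − 2Q = 0.956522, giving −¼ ln(0.956522) = 0.011113.
d = 0.497714 + 0.011113 = 0.508827.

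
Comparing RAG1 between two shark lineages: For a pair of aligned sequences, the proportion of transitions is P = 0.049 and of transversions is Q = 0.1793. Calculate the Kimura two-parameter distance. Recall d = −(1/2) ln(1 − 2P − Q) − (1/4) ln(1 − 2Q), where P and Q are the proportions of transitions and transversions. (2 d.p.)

Under the Kimura two-parameter model, d = −½ ln(1 − 2P − Q) − ¼ ln(1 − 2Q).
1 − 2P − Q = 0.7227, giving −½ ln(0.7227) = 0.162381.
1 − 2Q = 0.6414, giving −¼ ln(0.6414) = 0.111025.
d = 0.162381 + 0.111025 = 0.273406.

0.27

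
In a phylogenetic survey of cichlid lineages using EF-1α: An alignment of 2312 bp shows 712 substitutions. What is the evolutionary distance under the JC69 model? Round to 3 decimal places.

p = 712/2312 ≈ 0.307958.
d = −(3/4) ln(1 − 4p/3) = −0.75 ln(1 − 0.410611) = −0.75 ln(0.589389)
  = −0.75 × (-0.528669) = 0.396502 substitutions/site.

0.397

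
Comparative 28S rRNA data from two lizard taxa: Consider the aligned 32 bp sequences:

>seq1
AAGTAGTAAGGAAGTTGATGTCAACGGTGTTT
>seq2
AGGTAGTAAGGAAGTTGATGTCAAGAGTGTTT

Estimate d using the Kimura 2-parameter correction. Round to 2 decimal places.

Of 32 sites, 2 differences are transitions and 1 are transversions, so P = 2/32 = 0.0625 and Q = 1/32 = 0.03125.
Under the Kimura two-parameter model, d = −½ ln(1 − 2P − Q) − ¼ ln(1 − 2Q).
1 − 2P − Q = 0.84375, giving −½ ln(0.84375) = 0.084950.
1 − 2Q = 0.9375, giving −¼ ln(0.9375) = 0.016135.
d = 0.084950 + 0.016135 = 0.101085.

0.10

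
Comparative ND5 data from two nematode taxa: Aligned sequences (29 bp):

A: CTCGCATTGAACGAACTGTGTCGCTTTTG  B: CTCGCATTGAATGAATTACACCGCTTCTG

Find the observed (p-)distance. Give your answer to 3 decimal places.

The sequences differ at 7 of 29 positions (sites 12, 16, 18, 19, 20, 21, 27).
p = 7/29 = 0.241379… ≈ 0.241 (to 3 d.p.).

0.241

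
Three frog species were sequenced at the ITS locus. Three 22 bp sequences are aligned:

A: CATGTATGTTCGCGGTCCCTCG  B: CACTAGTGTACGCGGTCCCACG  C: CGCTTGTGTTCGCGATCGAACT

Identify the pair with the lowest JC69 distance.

A and B

A–B: 6/22 differ, p = 0.273, d = 0.339.
A–C: 9/22 differ, p = 0.409, d = 0.591.
B–C: 7/22 differ, p = 0.318, d = 0.414.
The smallest distance is between A and B.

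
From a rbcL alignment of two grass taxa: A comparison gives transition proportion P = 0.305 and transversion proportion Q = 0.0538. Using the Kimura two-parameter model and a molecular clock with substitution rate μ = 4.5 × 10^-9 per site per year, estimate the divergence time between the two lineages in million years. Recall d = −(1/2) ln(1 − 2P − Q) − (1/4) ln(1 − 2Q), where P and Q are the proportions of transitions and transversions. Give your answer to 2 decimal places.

63.72

Under the Kimura two-parameter model, d = −½ ln(1 − 2P − Q) − ¼ ln(1 − 2Q).
1 − 2P − Q = 0.3362, giving −½ ln(0.3362) = 0.545025.
1 − 2Q = 0.8924, giving −¼ ln(0.8924) = 0.028460.
d = 0.545025 + 0.028460 = 0.573485.
Under a molecular clock d = 2μt, so t = d/(2μ) = 0.573485 / (2 × 4.5 × 10^-9) = 63.72 million years.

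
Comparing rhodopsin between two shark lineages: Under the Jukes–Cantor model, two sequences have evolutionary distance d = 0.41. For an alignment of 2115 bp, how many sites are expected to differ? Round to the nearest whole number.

Invert JC69: p = (3/4)(1 − e^(−4d/3)) = 0.75 × (1 − e^(-0.546667)) = 0.75 × (1 − 0.578876) = 0.315843.
Expected differing sites = pL ≈ 0.315843 × 2115 = 668.007945 ≈ 668.

668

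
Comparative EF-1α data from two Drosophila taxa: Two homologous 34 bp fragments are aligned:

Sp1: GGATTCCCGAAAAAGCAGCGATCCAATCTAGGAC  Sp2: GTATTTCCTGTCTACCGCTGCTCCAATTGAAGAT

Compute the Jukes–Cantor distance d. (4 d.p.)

0.7405

The sequences differ at 16 of 34 sites, so p = 16/34 ≈ 0.470588.
d = −(3/4) ln(1 − 4p/3) = −0.75 ln(1 − 0.627451) = −0.75 ln(0.372549)
  = −0.75 × (-0.987387) = 0.740540 substitutions/site.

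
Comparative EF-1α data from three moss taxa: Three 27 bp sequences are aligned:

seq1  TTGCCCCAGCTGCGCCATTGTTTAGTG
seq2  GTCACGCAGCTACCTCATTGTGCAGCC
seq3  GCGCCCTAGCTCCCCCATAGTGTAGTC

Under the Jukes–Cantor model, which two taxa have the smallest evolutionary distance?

seq1 and seq3

seq1–seq2: 11/27 differ, p = 0.407, d = 0.588.
seq1–seq3: 8/27 differ, p = 0.296, d = 0.377.
seq2–seq3: 10/27 differ, p = 0.370, d = 0.511.
The smallest distance is between seq1 and seq3.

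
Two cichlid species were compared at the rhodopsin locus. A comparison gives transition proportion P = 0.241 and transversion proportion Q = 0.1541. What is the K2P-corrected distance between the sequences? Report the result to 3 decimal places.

0.598

Under the Kimura two-parameter model, d = −½ ln(1 − 2P − Q) − ¼ ln(1 − 2Q).
1 − 2P − Q = 0.3639, giving −½ ln(0.3639) = 0.505438.
1 − 2Q = 0.6918, giving −¼ ln(0.6918) = 0.092115.
d = 0.505438 + 0.092115 = 0.597553.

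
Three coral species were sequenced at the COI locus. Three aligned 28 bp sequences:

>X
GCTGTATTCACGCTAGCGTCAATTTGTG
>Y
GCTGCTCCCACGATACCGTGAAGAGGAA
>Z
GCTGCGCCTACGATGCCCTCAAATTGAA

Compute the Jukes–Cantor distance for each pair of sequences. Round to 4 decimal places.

d(X,Y) = 0.6355, d(X,Z) = 0.6355, d(Y,Z) = 0.3597

X–Y: 12/28 sites differ → p ≈ 0.428571, d = −0.75 ln(1 − 0.571428) = 0.635472 ≈ 0.6355.
X–Z: 12/28 sites differ → p ≈ 0.428571, d = −0.75 ln(1 − 0.571428) = 0.635472 ≈ 0.6355.
Y–Z: 8/28 sites differ → p ≈ 0.285714, d = −0.75 ln(1 − 0.380952) = 0.359679 ≈ 0.3597.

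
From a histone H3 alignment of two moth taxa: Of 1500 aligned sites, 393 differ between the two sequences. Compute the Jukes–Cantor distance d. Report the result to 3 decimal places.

p = 393/1500 = 0.262.
d = −(3/4) ln(1 − 4p/3) = −0.75 ln(1 − 0.349333) = −0.75 ln(0.650667)
  = −0.75 × (-0.429757) = 0.322318 substitutions/site.

0.322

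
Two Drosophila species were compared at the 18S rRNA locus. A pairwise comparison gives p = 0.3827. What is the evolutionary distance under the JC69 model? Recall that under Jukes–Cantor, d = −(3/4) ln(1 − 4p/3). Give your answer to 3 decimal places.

d = −(3/4) ln(1 − 4p/3) = −0.75 ln(1 − 0.510267) = −0.75 ln(0.489733)
  = −0.75 × (-0.713895) = 0.535421 substitutions/site.

0.535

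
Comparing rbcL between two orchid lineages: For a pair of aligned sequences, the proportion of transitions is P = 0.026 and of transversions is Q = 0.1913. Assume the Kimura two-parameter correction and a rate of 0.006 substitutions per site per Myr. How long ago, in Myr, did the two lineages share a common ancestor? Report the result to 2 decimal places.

21.66

Under the Kimura two-parameter model, d = −½ ln(1 − 2P − Q) − ¼ ln(1 − 2Q).
1 − 2P − Q = 0.7567, giving −½ ln(0.7567) = 0.139394.
1 − 2Q = 0.6174, giving −¼ ln(0.6174) = 0.120560.
d = 0.139394 + 0.120560 = 0.259954.
Under a molecular clock d = 2μt, so t = d/(2μ) = 0.259954 / (2 × 0.006) = 21.66 Myr.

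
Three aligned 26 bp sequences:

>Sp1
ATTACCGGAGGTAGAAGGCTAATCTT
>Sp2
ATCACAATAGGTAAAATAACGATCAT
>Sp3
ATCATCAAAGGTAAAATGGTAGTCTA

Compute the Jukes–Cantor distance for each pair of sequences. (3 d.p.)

d(Sp1,Sp2) = 0.623, d(Sp1,Sp3) = 0.464, d(Sp2,Sp3) = 0.539

Sp1–Sp2: 11/26 sites differ → p ≈ 0.423077, d = −0.75 ln(1 − 0.564103) = 0.622762 ≈ 0.623.
Sp1–Sp3: 9/26 sites differ → p ≈ 0.346154, d = −0.75 ln(1 − 0.461539) = 0.464280 ≈ 0.464.
Sp2–Sp3: 10/26 sites differ → p ≈ 0.384615, d = −0.75 ln(1 − 0.51282) = 0.539341 ≈ 0.539.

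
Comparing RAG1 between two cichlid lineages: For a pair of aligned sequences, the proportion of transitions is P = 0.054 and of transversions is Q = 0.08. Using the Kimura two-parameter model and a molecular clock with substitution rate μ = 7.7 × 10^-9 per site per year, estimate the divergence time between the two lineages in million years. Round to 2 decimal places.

9.59

Under the Kimura two-parameter model, d = −½ ln(1 − 2P − Q) − ¼ ln(1 − 2Q).
1 − 2P − Q = 0.812, giving −½ ln(0.812) = 0.104127.
1 − 2Q = 0.84, giving −¼ ln(0.84) = 0.043588.
d = 0.104127 + 0.043588 = 0.147715.
Under a molecular clock d = 2μt, so t = d/(2μ) = 0.147715 / (2 × 7.7 × 10^-9) = 9.59 million years.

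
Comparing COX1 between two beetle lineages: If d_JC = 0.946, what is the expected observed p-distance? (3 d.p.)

p = (3/4)(1 − e^(−4d/3)) = 0.75 × (1 − e^(-1.261333)) = 0.75 × (1 − 0.283276) = 0.537543.

0.538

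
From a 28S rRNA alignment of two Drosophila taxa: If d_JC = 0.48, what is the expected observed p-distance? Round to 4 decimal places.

0.3545

p = (3/4)(1 − e^(−4d/3)) = 0.75 × (1 − e^(-0.64)) = 0.75 × (1 − 0.527292) = 0.354531.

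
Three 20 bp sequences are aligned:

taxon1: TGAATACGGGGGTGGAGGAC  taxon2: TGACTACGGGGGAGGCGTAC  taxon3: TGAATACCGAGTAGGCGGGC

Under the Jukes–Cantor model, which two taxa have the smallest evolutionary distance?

taxon1–taxon2: 4/20 differ, p = 0.200, d = 0.233.
taxon1–taxon3: 6/20 differ, p = 0.300, d = 0.383.
taxon2–taxon3: 6/20 differ, p = 0.300, d = 0.383.
The smallest distance is between taxon1 and taxon2.

taxon1 and taxon2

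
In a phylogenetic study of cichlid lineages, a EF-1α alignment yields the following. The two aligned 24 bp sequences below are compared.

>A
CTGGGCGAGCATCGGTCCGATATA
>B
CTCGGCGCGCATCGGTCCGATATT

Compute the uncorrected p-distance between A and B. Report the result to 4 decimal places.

The sequences differ at 3 of 24 positions (sites 3, 8, 24).
p = 3/24 = 0.1250.

0.1250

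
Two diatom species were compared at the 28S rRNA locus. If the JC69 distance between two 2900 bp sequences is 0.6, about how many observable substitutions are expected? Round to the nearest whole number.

Invert JC69: p = (3/4)(1 − e^(−4d/3)) = 0.75 × (1 − e^(-0.8)) = 0.75 × (1 − 0.449329) = 0.413003.
Expected differing sites = pL ≈ 0.413003 × 2900 = 1197.7087 ≈ 1198.

1198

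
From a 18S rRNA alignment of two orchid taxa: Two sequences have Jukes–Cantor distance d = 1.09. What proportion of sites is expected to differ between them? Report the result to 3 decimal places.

p = (3/4)(1 − e^(−4d/3)) = 0.75 × (1 − e^(-1.453333)) = 0.75 × (1 − 0.233790) = 0.574658.

0.575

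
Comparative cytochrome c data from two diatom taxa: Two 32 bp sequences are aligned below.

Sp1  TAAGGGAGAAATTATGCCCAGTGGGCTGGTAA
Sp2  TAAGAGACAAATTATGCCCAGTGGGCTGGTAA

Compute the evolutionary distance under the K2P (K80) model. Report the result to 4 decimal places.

0.0654

Of 32 sites, 1 differences are transitions and 1 are transversions, so P = 1/32 = 0.03125 and Q = 1/32 = 0.03125.
Under the Kimura two-parameter model, d = −½ ln(1 − 2P − Q) − ¼ ln(1 − 2Q).
1 − 2P − Q = 0.90625, giving −½ ln(0.90625) = 0.049220.
1 − 2Q = 0.9375, giving −¼ ln(0.9375) = 0.016135.
d = 0.049220 + 0.016135 = 0.065355.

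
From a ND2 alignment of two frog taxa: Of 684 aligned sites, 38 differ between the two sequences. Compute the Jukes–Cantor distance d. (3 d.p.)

p = 38/684 ≈ 0.055556.
d = −(3/4) ln(1 − 4p/3) = −0.75 ln(1 − 0.074075) = −0.75 ln(0.925925)
  = −0.75 × (-0.076962) = 0.057722 substitutions/site.

0.058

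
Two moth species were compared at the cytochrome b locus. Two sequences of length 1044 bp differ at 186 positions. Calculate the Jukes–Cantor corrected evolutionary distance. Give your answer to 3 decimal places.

0.203

p = 186/1044 ≈ 0.178161.
d = −(3/4) ln(1 − 4p/3) = −0.75 ln(1 − 0.237548) = −0.75 ln(0.762452)
  = −0.75 × (-0.271216) = 0.203412 substitutions/site.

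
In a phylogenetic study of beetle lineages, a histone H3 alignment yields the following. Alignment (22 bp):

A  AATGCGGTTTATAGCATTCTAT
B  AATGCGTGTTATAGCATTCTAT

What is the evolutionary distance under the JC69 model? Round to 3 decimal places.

The sequences differ at 2 of 22 sites (7, 8), so p = 2/22 ≈ 0.090909.
d = −(3/4) ln(1 − 4p/3) = −0.75 ln(1 − 0.121212) = −0.75 ln(0.878788)
  = −0.75 × (-0.129212) = 0.096909 substitutions/site.

0.097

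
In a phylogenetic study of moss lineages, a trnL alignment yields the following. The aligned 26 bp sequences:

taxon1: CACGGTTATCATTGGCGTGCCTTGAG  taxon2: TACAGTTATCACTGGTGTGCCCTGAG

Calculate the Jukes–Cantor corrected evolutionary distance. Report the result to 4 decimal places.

The sequences differ at 5 of 26 sites (1, 4, 12, 16, 22), so p = 5/26 ≈ 0.192308.
d = −(3/4) ln(1 − 4p/3) = −0.75 ln(1 − 0.256411) = −0.75 ln(0.743589)
  = −0.75 × (-0.296267) = 0.222200 substitutions/site.

0.2222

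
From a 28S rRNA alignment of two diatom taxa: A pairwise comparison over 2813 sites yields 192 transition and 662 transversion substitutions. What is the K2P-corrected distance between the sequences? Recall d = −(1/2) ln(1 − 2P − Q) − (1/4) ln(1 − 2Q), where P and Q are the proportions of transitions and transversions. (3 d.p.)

P = 192/2813 ≈ 0.068255 and Q = 662/2813 ≈ 0.235336.
Under the Kimura two-parameter model, d = −½ ln(1 − 2P − Q) − ¼ ln(1 − 2Q).
1 − 2P − Q = 0.628154, giving −½ ln(0.628154) = 0.232485.
1 − 2Q = 0.529328, giving −¼ ln(0.529328) = 0.159037.
d = 0.232485 + 0.159037 = 0.391522.

0.392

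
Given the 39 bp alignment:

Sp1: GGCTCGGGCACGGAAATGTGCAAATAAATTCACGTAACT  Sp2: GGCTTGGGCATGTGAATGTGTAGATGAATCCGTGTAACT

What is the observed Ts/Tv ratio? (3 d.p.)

9.000

Transitions are A↔G and C↔T; transversions are all other mismatches.
Transitions: 9. Transversions: 1.
R = 9/1 = 9.000.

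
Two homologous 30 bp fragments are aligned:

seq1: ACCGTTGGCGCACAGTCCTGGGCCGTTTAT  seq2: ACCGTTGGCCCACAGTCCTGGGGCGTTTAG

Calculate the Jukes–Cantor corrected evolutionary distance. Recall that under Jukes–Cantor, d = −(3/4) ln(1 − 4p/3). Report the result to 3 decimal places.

0.107

The sequences differ at 3 of 30 sites (10, 23, 30), so p = 3/30 = 0.1.
d = −(3/4) ln(1 − 4p/3) = −0.75 ln(1 − 0.133333) = −0.75 ln(0.866667)
  = −0.75 × (-0.143100) = 0.107325 substitutions/site.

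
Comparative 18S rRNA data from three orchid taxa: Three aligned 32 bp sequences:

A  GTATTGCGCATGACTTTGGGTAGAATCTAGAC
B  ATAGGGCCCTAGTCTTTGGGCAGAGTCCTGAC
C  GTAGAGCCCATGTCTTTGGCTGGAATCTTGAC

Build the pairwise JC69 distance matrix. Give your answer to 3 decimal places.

A–B: 11/32 sites differ → p = 0.34375, d = −0.75 ln(1 − 0.458333) = 0.459828 ≈ 0.460.
A–C: 7/32 sites differ → p = 0.21875, d = −0.75 ln(1 − 0.291667) = 0.258631 ≈ 0.259.
B–C: 9/32 sites differ → p = 0.28125, d = −0.75 ln(1 − 0.375) = 0.352503 ≈ 0.353.

d(A,B) = 0.460, d(A,C) = 0.259, d(B,C) = 0.353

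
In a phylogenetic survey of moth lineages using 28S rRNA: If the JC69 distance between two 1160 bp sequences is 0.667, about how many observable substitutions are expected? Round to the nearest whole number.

Invert JC69: p = (3/4)(1 − e^(−4d/3)) = 0.75 × (1 − e^(-0.889333)) = 0.75 × (1 − 0.410930) = 0.441803.
Expected differing sites = pL ≈ 0.441803 × 1160 = 512.49148 ≈ 512.

512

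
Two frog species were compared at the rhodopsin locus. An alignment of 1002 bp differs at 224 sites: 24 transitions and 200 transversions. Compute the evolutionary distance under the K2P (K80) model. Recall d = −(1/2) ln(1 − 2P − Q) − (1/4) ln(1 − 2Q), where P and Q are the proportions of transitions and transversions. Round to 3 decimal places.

P = 24/1002 ≈ 0.023952 and Q = 200/1002 ≈ 0.199601.
Under the Kimura two-parameter model, d = −½ ln(1 − 2P − Q) − ¼ ln(1 − 2Q).
1 − 2P − Q = 0.752495, giving −½ ln(0.752495) = 0.142180.
1 − 2Q = 0.600798, giving −¼ ln(0.600798) = 0.127374.
d = 0.142180 + 0.127374 = 0.269554.

0.270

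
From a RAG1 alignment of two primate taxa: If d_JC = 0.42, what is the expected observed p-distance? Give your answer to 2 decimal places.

p = (3/4)(1 − e^(−4d/3)) = 0.75 × (1 − e^(-0.56)) = 0.75 × (1 − 0.571209) = 0.321593.

0.32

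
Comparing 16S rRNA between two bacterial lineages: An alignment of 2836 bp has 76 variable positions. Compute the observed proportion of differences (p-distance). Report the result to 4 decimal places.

p = 76/2836 = 0.026798… ≈ 0.0268 (to 4 d.p.).

0.0268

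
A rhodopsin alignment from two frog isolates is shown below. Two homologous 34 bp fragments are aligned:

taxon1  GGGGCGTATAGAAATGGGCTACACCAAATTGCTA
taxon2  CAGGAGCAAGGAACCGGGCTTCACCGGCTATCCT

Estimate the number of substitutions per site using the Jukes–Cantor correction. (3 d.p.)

The sequences differ at 16 of 34 sites, so p = 16/34 ≈ 0.470588.
d = −(3/4) ln(1 − 4p/3) = −0.75 ln(1 − 0.627451) = −0.75 ln(0.372549)
  = −0.75 × (-0.987387) = 0.740540 substitutions/site.

0.741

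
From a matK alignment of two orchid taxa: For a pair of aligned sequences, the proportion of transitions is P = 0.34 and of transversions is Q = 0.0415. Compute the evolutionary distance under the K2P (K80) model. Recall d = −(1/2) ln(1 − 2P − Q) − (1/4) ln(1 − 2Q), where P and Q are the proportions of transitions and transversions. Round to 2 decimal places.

0.66

Under the Kimura two-parameter model, d = −½ ln(1 − 2P − Q) − ¼ ln(1 − 2Q).
1 − 2P − Q = 0.2785, giving −½ ln(0.2785) = 0.639169.
1 − 2Q = 0.917, giving −¼ ln(0.917) = 0.021662.
d = 0.639169 + 0.021662 = 0.660831.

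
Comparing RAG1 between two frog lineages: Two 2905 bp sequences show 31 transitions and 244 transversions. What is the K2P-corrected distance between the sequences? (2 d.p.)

0.10

P = 31/2905 ≈ 0.010671 and Q = 244/2905 ≈ 0.083993.
Under the Kimura two-parameter model, d = −½ ln(1 − 2P − Q) − ¼ ln(1 − 2Q).
1 − 2P − Q = 0.894665, giving −½ ln(0.894665) = 0.055653.
1 − 2Q = 0.832014, giving −¼ ln(0.832014) = 0.045977.
d = 0.055653 + 0.045977 = 0.101630.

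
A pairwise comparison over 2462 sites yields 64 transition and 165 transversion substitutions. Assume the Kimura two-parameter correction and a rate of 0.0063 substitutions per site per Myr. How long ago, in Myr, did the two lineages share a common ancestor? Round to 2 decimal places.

7.88

P = 64/2462 ≈ 0.025995 and Q = 165/2462 ≈ 0.067019.
Under the Kimura two-parameter model, d = −½ ln(1 − 2P − Q) − ¼ ln(1 − 2Q).
1 − 2P − Q = 0.880991, giving −½ ln(0.880991) = 0.063354.
1 − 2Q = 0.865962, giving −¼ ln(0.865962) = 0.035979.
d = 0.063354 + 0.035979 = 0.099333.
Under a molecular clock d = 2μt, so t = d/(2μ) = 0.099333 / (2 × 0.0063) = 7.88 Myr.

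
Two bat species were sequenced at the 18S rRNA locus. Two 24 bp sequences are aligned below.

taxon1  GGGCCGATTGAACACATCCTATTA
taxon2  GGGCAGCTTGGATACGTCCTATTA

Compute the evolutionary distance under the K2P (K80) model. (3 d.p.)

0.248

Of 24 sites, 3 differences are transitions and 2 are transversions, so P = 3/24 = 0.125 and Q = 2/24 ≈ 0.083333.
Under the Kimura two-parameter model, d = −½ ln(1 − 2P − Q) − ¼ ln(1 − 2Q).
1 − 2P − Q = 0.666667, giving −½ ln(0.666667) = 0.202732.
1 − 2Q = 0.833334, giving −¼ ln(0.833334) = 0.045580.
d = 0.202732 + 0.045580 = 0.248312.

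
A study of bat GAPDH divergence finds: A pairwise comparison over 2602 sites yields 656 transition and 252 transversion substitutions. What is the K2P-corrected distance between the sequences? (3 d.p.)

0.513

P = 656/2602 ≈ 0.252114 and Q = 252/2602 ≈ 0.096849.
Under the Kimura two-parameter model, d = −½ ln(1 − 2P − Q) − ¼ ln(1 − 2Q).
1 − 2P − Q = 0.398923, giving −½ ln(0.398923) = 0.459493.
1 − 2Q = 0.806302, giving −¼ ln(0.806302) = 0.053824.
d = 0.459493 + 0.053824 = 0.513317.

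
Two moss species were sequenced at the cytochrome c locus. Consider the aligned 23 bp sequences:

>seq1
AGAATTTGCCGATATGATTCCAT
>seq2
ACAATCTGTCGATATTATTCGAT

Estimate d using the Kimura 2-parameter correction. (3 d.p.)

Of 23 sites, 2 differences are transitions and 3 are transversions, so P = 2/23 ≈ 0.086957 and Q = 3/23 ≈ 0.130435.
Under the Kimura two-parameter model, d = −½ ln(1 − 2P − Q) − ¼ ln(1 − 2Q).
1 − 2P − Q = 0.695651, giving −½ ln(0.695651) = 0.181454.
1 − 2Q = 0.73913, giving −¼ ln(0.73913) = 0.075570.
d = 0.181454 + 0.075570 = 0.257024.

0.257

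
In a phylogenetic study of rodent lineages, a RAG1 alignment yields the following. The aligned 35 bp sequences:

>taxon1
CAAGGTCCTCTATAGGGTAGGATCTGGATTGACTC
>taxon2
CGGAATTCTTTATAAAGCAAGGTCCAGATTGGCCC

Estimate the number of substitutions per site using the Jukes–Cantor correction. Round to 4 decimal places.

The sequences differ at 15 of 35 sites, so p = 15/35 ≈ 0.428571.
d = −(3/4) ln(1 − 4p/3) = −0.75 ln(1 − 0.571428) = −0.75 ln(0.428572)
  = −0.75 × (-0.847297) = 0.635473 substitutions/site.

0.6355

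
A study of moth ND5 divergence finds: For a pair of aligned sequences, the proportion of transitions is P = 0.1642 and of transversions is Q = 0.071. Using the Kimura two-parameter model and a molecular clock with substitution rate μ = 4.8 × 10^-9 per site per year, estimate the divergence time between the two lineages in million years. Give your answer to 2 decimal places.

30.54

Under the Kimura two-parameter model, d = −½ ln(1 − 2P − Q) − ¼ ln(1 − 2Q).
1 − 2P − Q = 0.6006, giving −½ ln(0.6006) = 0.254913.
1 − 2Q = 0.858, giving −¼ ln(0.858) = 0.038288.
d = 0.254913 + 0.038288 = 0.293201.
Under a molecular clock d = 2μt, so t = d/(2μ) = 0.293201 / (2 × 4.8 × 10^-9) = 30.54 million years.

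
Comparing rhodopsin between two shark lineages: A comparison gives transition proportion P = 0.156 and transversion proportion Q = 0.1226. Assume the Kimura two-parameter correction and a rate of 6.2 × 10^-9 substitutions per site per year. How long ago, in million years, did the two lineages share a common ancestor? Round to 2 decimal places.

28.66

Under the Kimura two-parameter model, d = −½ ln(1 − 2P − Q) − ¼ ln(1 − 2Q).
1 − 2P − Q = 0.5654, giving −½ ln(0.5654) = 0.285111.
1 − 2Q = 0.7548, giving −¼ ln(0.7548) = 0.070326.
d = 0.285111 + 0.070326 = 0.355437.
Under a molecular clock d = 2μt, so t = d/(2μ) = 0.355437 / (2 × 6.2 × 10^-9) = 28.66 million years.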